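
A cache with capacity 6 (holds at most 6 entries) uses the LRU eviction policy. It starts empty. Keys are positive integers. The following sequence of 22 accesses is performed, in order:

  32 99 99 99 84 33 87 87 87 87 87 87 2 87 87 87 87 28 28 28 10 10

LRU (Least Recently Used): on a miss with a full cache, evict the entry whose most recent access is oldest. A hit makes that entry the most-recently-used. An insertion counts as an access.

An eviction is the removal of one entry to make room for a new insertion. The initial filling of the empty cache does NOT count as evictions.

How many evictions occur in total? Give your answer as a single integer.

Answer: 2

Derivation:
LRU simulation (capacity=6):
  1. access 32: MISS. Cache (LRU->MRU): [32]
  2. access 99: MISS. Cache (LRU->MRU): [32 99]
  3. access 99: HIT. Cache (LRU->MRU): [32 99]
  4. access 99: HIT. Cache (LRU->MRU): [32 99]
  5. access 84: MISS. Cache (LRU->MRU): [32 99 84]
  6. access 33: MISS. Cache (LRU->MRU): [32 99 84 33]
  7. access 87: MISS. Cache (LRU->MRU): [32 99 84 33 87]
  8. access 87: HIT. Cache (LRU->MRU): [32 99 84 33 87]
  9. access 87: HIT. Cache (LRU->MRU): [32 99 84 33 87]
  10. access 87: HIT. Cache (LRU->MRU): [32 99 84 33 87]
  11. access 87: HIT. Cache (LRU->MRU): [32 99 84 33 87]
  12. access 87: HIT. Cache (LRU->MRU): [32 99 84 33 87]
  13. access 2: MISS. Cache (LRU->MRU): [32 99 84 33 87 2]
  14. access 87: HIT. Cache (LRU->MRU): [32 99 84 33 2 87]
  15. access 87: HIT. Cache (LRU->MRU): [32 99 84 33 2 87]
  16. access 87: HIT. Cache (LRU->MRU): [32 99 84 33 2 87]
  17. access 87: HIT. Cache (LRU->MRU): [32 99 84 33 2 87]
  18. access 28: MISS, evict 32. Cache (LRU->MRU): [99 84 33 2 87 28]
  19. access 28: HIT. Cache (LRU->MRU): [99 84 33 2 87 28]
  20. access 28: HIT. Cache (LRU->MRU): [99 84 33 2 87 28]
  21. access 10: MISS, evict 99. Cache (LRU->MRU): [84 33 2 87 28 10]
  22. access 10: HIT. Cache (LRU->MRU): [84 33 2 87 28 10]
Total: 14 hits, 8 misses, 2 evictions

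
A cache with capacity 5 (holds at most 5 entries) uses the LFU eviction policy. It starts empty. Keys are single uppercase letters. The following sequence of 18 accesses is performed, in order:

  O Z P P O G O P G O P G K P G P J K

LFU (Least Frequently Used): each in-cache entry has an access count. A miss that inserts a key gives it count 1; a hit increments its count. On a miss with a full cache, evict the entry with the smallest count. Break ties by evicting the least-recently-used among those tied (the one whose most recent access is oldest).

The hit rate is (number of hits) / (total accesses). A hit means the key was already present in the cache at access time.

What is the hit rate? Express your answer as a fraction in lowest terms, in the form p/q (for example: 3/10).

LFU simulation (capacity=5):
  1. access O: MISS. Cache: [O(c=1)]
  2. access Z: MISS. Cache: [O(c=1) Z(c=1)]
  3. access P: MISS. Cache: [O(c=1) Z(c=1) P(c=1)]
  4. access P: HIT, count now 2. Cache: [O(c=1) Z(c=1) P(c=2)]
  5. access O: HIT, count now 2. Cache: [Z(c=1) P(c=2) O(c=2)]
  6. access G: MISS. Cache: [Z(c=1) G(c=1) P(c=2) O(c=2)]
  7. access O: HIT, count now 3. Cache: [Z(c=1) G(c=1) P(c=2) O(c=3)]
  8. access P: HIT, count now 3. Cache: [Z(c=1) G(c=1) O(c=3) P(c=3)]
  9. access G: HIT, count now 2. Cache: [Z(c=1) G(c=2) O(c=3) P(c=3)]
  10. access O: HIT, count now 4. Cache: [Z(c=1) G(c=2) P(c=3) O(c=4)]
  11. access P: HIT, count now 4. Cache: [Z(c=1) G(c=2) O(c=4) P(c=4)]
  12. access G: HIT, count now 3. Cache: [Z(c=1) G(c=3) O(c=4) P(c=4)]
  13. access K: MISS. Cache: [Z(c=1) K(c=1) G(c=3) O(c=4) P(c=4)]
  14. access P: HIT, count now 5. Cache: [Z(c=1) K(c=1) G(c=3) O(c=4) P(c=5)]
  15. access G: HIT, count now 4. Cache: [Z(c=1) K(c=1) O(c=4) G(c=4) P(c=5)]
  16. access P: HIT, count now 6. Cache: [Z(c=1) K(c=1) O(c=4) G(c=4) P(c=6)]
  17. access J: MISS, evict Z(c=1). Cache: [K(c=1) J(c=1) O(c=4) G(c=4) P(c=6)]
  18. access K: HIT, count now 2. Cache: [J(c=1) K(c=2) O(c=4) G(c=4) P(c=6)]
Total: 12 hits, 6 misses, 1 evictions

Hit rate = 12/18 = 2/3

Answer: 2/3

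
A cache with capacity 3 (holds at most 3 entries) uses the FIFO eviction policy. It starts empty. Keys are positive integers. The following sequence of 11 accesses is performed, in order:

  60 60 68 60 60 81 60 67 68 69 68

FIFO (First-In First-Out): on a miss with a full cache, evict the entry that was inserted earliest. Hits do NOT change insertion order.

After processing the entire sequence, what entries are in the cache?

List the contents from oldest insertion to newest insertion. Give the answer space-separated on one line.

FIFO simulation (capacity=3):
  1. access 60: MISS. Cache (old->new): [60]
  2. access 60: HIT. Cache (old->new): [60]
  3. access 68: MISS. Cache (old->new): [60 68]
  4. access 60: HIT. Cache (old->new): [60 68]
  5. access 60: HIT. Cache (old->new): [60 68]
  6. access 81: MISS. Cache (old->new): [60 68 81]
  7. access 60: HIT. Cache (old->new): [60 68 81]
  8. access 67: MISS, evict 60. Cache (old->new): [68 81 67]
  9. access 68: HIT. Cache (old->new): [68 81 67]
  10. access 69: MISS, evict 68. Cache (old->new): [81 67 69]
  11. access 68: MISS, evict 81. Cache (old->new): [67 69 68]
Total: 5 hits, 6 misses, 3 evictions

Answer: 67 69 68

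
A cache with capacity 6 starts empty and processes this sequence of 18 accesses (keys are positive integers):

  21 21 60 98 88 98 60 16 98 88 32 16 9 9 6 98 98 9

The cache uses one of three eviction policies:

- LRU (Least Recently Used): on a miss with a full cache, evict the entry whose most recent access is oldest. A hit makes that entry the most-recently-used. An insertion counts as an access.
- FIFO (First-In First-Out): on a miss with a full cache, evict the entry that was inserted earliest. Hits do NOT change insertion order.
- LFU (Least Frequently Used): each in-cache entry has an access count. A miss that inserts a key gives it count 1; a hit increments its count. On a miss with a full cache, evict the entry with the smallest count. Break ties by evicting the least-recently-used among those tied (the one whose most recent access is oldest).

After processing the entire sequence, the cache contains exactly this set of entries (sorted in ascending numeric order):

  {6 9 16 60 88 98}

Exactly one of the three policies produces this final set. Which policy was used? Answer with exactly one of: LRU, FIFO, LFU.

Answer: LFU

Derivation:
Simulating under each policy and comparing final sets:
  LRU: final set = {6 9 16 32 88 98} -> differs
  FIFO: final set = {6 9 16 32 88 98} -> differs
  LFU: final set = {6 9 16 60 88 98} -> MATCHES target
Only LFU produces the target set.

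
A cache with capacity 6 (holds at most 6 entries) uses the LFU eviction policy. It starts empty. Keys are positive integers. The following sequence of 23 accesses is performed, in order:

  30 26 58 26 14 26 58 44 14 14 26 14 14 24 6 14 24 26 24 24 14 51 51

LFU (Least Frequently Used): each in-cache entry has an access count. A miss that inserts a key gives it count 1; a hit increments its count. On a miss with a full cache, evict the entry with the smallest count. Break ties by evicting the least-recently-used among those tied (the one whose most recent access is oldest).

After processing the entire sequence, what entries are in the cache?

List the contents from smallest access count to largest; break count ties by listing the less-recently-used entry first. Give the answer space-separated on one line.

Answer: 6 58 51 24 26 14

Derivation:
LFU simulation (capacity=6):
  1. access 30: MISS. Cache: [30(c=1)]
  2. access 26: MISS. Cache: [30(c=1) 26(c=1)]
  3. access 58: MISS. Cache: [30(c=1) 26(c=1) 58(c=1)]
  4. access 26: HIT, count now 2. Cache: [30(c=1) 58(c=1) 26(c=2)]
  5. access 14: MISS. Cache: [30(c=1) 58(c=1) 14(c=1) 26(c=2)]
  6. access 26: HIT, count now 3. Cache: [30(c=1) 58(c=1) 14(c=1) 26(c=3)]
  7. access 58: HIT, count now 2. Cache: [30(c=1) 14(c=1) 58(c=2) 26(c=3)]
  8. access 44: MISS. Cache: [30(c=1) 14(c=1) 44(c=1) 58(c=2) 26(c=3)]
  9. access 14: HIT, count now 2. Cache: [30(c=1) 44(c=1) 58(c=2) 14(c=2) 26(c=3)]
  10. access 14: HIT, count now 3. Cache: [30(c=1) 44(c=1) 58(c=2) 26(c=3) 14(c=3)]
  11. access 26: HIT, count now 4. Cache: [30(c=1) 44(c=1) 58(c=2) 14(c=3) 26(c=4)]
  12. access 14: HIT, count now 4. Cache: [30(c=1) 44(c=1) 58(c=2) 26(c=4) 14(c=4)]
  13. access 14: HIT, count now 5. Cache: [30(c=1) 44(c=1) 58(c=2) 26(c=4) 14(c=5)]
  14. access 24: MISS. Cache: [30(c=1) 44(c=1) 24(c=1) 58(c=2) 26(c=4) 14(c=5)]
  15. access 6: MISS, evict 30(c=1). Cache: [44(c=1) 24(c=1) 6(c=1) 58(c=2) 26(c=4) 14(c=5)]
  16. access 14: HIT, count now 6. Cache: [44(c=1) 24(c=1) 6(c=1) 58(c=2) 26(c=4) 14(c=6)]
  17. access 24: HIT, count now 2. Cache: [44(c=1) 6(c=1) 58(c=2) 24(c=2) 26(c=4) 14(c=6)]
  18. access 26: HIT, count now 5. Cache: [44(c=1) 6(c=1) 58(c=2) 24(c=2) 26(c=5) 14(c=6)]
  19. access 24: HIT, count now 3. Cache: [44(c=1) 6(c=1) 58(c=2) 24(c=3) 26(c=5) 14(c=6)]
  20. access 24: HIT, count now 4. Cache: [44(c=1) 6(c=1) 58(c=2) 24(c=4) 26(c=5) 14(c=6)]
  21. access 14: HIT, count now 7. Cache: [44(c=1) 6(c=1) 58(c=2) 24(c=4) 26(c=5) 14(c=7)]
  22. access 51: MISS, evict 44(c=1). Cache: [6(c=1) 51(c=1) 58(c=2) 24(c=4) 26(c=5) 14(c=7)]
  23. access 51: HIT, count now 2. Cache: [6(c=1) 58(c=2) 51(c=2) 24(c=4) 26(c=5) 14(c=7)]
Total: 15 hits, 8 misses, 2 evictions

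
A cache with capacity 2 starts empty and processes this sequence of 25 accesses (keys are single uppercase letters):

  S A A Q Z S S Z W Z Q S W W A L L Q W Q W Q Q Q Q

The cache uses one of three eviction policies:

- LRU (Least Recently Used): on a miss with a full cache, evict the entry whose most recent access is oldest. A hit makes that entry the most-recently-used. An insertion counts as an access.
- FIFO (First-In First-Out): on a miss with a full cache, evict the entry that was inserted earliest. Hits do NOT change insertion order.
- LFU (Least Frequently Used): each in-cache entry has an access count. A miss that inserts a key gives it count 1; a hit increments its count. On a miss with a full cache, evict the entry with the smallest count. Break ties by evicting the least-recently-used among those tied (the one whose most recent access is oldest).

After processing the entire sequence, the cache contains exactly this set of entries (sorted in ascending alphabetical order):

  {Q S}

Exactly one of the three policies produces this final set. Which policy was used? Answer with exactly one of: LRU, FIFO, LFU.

Simulating under each policy and comparing final sets:
  LRU: final set = {Q W} -> differs
  FIFO: final set = {Q W} -> differs
  LFU: final set = {Q S} -> MATCHES target
Only LFU produces the target set.

Answer: LFU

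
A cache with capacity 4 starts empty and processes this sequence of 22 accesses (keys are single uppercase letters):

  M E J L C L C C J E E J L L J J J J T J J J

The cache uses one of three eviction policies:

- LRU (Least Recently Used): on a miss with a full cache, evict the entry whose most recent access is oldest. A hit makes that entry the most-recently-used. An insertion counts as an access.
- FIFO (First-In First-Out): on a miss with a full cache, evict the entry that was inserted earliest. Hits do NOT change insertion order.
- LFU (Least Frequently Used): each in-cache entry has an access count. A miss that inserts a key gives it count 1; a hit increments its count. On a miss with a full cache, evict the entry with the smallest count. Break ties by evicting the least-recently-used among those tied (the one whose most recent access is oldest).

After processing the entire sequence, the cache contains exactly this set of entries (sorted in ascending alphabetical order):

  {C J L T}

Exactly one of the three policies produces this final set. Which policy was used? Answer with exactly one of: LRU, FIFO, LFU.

Answer: FIFO

Derivation:
Simulating under each policy and comparing final sets:
  LRU: final set = {E J L T} -> differs
  FIFO: final set = {C J L T} -> MATCHES target
  LFU: final set = {E J L T} -> differs
Only FIFO produces the target set.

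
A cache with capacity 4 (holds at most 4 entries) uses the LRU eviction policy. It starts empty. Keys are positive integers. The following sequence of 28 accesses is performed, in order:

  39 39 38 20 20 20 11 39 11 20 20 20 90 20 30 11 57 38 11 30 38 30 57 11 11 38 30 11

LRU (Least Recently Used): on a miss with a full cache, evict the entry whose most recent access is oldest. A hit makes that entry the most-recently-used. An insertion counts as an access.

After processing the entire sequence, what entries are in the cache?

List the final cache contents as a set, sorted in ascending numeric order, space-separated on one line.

Answer: 11 30 38 57

Derivation:
LRU simulation (capacity=4):
  1. access 39: MISS. Cache (LRU->MRU): [39]
  2. access 39: HIT. Cache (LRU->MRU): [39]
  3. access 38: MISS. Cache (LRU->MRU): [39 38]
  4. access 20: MISS. Cache (LRU->MRU): [39 38 20]
  5. access 20: HIT. Cache (LRU->MRU): [39 38 20]
  6. access 20: HIT. Cache (LRU->MRU): [39 38 20]
  7. access 11: MISS. Cache (LRU->MRU): [39 38 20 11]
  8. access 39: HIT. Cache (LRU->MRU): [38 20 11 39]
  9. access 11: HIT. Cache (LRU->MRU): [38 20 39 11]
  10. access 20: HIT. Cache (LRU->MRU): [38 39 11 20]
  11. access 20: HIT. Cache (LRU->MRU): [38 39 11 20]
  12. access 20: HIT. Cache (LRU->MRU): [38 39 11 20]
  13. access 90: MISS, evict 38. Cache (LRU->MRU): [39 11 20 90]
  14. access 20: HIT. Cache (LRU->MRU): [39 11 90 20]
  15. access 30: MISS, evict 39. Cache (LRU->MRU): [11 90 20 30]
  16. access 11: HIT. Cache (LRU->MRU): [90 20 30 11]
  17. access 57: MISS, evict 90. Cache (LRU->MRU): [20 30 11 57]
  18. access 38: MISS, evict 20. Cache (LRU->MRU): [30 11 57 38]
  19. access 11: HIT. Cache (LRU->MRU): [30 57 38 11]
  20. access 30: HIT. Cache (LRU->MRU): [57 38 11 30]
  21. access 38: HIT. Cache (LRU->MRU): [57 11 30 38]
  22. access 30: HIT. Cache (LRU->MRU): [57 11 38 30]
  23. access 57: HIT. Cache (LRU->MRU): [11 38 30 57]
  24. access 11: HIT. Cache (LRU->MRU): [38 30 57 11]
  25. access 11: HIT. Cache (LRU->MRU): [38 30 57 11]
  26. access 38: HIT. Cache (LRU->MRU): [30 57 11 38]
  27. access 30: HIT. Cache (LRU->MRU): [57 11 38 30]
  28. access 11: HIT. Cache (LRU->MRU): [57 38 30 11]
Total: 20 hits, 8 misses, 4 evictions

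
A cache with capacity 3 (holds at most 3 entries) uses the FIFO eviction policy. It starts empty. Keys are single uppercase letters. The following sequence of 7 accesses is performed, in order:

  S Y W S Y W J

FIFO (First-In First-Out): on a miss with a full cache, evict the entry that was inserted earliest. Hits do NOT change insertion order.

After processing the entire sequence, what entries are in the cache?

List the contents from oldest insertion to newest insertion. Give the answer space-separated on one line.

Answer: Y W J

Derivation:
FIFO simulation (capacity=3):
  1. access S: MISS. Cache (old->new): [S]
  2. access Y: MISS. Cache (old->new): [S Y]
  3. access W: MISS. Cache (old->new): [S Y W]
  4. access S: HIT. Cache (old->new): [S Y W]
  5. access Y: HIT. Cache (old->new): [S Y W]
  6. access W: HIT. Cache (old->new): [S Y W]
  7. access J: MISS, evict S. Cache (old->new): [Y W J]
Total: 3 hits, 4 misses, 1 evictions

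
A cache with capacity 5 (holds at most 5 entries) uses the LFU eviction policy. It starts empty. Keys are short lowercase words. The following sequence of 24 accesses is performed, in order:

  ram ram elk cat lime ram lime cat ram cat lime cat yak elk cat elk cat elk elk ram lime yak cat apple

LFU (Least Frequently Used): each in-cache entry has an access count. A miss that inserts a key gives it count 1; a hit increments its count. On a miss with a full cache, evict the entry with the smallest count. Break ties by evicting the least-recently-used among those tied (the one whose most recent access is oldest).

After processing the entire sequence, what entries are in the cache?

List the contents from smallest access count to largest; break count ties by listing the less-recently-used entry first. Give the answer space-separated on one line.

Answer: apple lime elk ram cat

Derivation:
LFU simulation (capacity=5):
  1. access ram: MISS. Cache: [ram(c=1)]
  2. access ram: HIT, count now 2. Cache: [ram(c=2)]
  3. access elk: MISS. Cache: [elk(c=1) ram(c=2)]
  4. access cat: MISS. Cache: [elk(c=1) cat(c=1) ram(c=2)]
  5. access lime: MISS. Cache: [elk(c=1) cat(c=1) lime(c=1) ram(c=2)]
  6. access ram: HIT, count now 3. Cache: [elk(c=1) cat(c=1) lime(c=1) ram(c=3)]
  7. access lime: HIT, count now 2. Cache: [elk(c=1) cat(c=1) lime(c=2) ram(c=3)]
  8. access cat: HIT, count now 2. Cache: [elk(c=1) lime(c=2) cat(c=2) ram(c=3)]
  9. access ram: HIT, count now 4. Cache: [elk(c=1) lime(c=2) cat(c=2) ram(c=4)]
  10. access cat: HIT, count now 3. Cache: [elk(c=1) lime(c=2) cat(c=3) ram(c=4)]
  11. access lime: HIT, count now 3. Cache: [elk(c=1) cat(c=3) lime(c=3) ram(c=4)]
  12. access cat: HIT, count now 4. Cache: [elk(c=1) lime(c=3) ram(c=4) cat(c=4)]
  13. access yak: MISS. Cache: [elk(c=1) yak(c=1) lime(c=3) ram(c=4) cat(c=4)]
  14. access elk: HIT, count now 2. Cache: [yak(c=1) elk(c=2) lime(c=3) ram(c=4) cat(c=4)]
  15. access cat: HIT, count now 5. Cache: [yak(c=1) elk(c=2) lime(c=3) ram(c=4) cat(c=5)]
  16. access elk: HIT, count now 3. Cache: [yak(c=1) lime(c=3) elk(c=3) ram(c=4) cat(c=5)]
  17. access cat: HIT, count now 6. Cache: [yak(c=1) lime(c=3) elk(c=3) ram(c=4) cat(c=6)]
  18. access elk: HIT, count now 4. Cache: [yak(c=1) lime(c=3) ram(c=4) elk(c=4) cat(c=6)]
  19. access elk: HIT, count now 5. Cache: [yak(c=1) lime(c=3) ram(c=4) elk(c=5) cat(c=6)]
  20. access ram: HIT, count now 5. Cache: [yak(c=1) lime(c=3) elk(c=5) ram(c=5) cat(c=6)]
  21. access lime: HIT, count now 4. Cache: [yak(c=1) lime(c=4) elk(c=5) ram(c=5) cat(c=6)]
  22. access yak: HIT, count now 2. Cache: [yak(c=2) lime(c=4) elk(c=5) ram(c=5) cat(c=6)]
  23. access cat: HIT, count now 7. Cache: [yak(c=2) lime(c=4) elk(c=5) ram(c=5) cat(c=7)]
  24. access apple: MISS, evict yak(c=2). Cache: [apple(c=1) lime(c=4) elk(c=5) ram(c=5) cat(c=7)]
Total: 18 hits, 6 misses, 1 evictions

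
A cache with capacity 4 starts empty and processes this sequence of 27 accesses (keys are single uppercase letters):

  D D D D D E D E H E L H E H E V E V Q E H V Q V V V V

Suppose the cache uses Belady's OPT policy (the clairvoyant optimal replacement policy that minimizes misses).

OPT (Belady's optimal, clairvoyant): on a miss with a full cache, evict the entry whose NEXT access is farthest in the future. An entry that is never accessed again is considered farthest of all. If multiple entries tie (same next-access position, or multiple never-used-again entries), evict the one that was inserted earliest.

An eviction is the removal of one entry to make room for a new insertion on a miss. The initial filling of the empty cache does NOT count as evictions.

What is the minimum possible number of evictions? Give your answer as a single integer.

Answer: 2

Derivation:
OPT (Belady) simulation (capacity=4):
  1. access D: MISS. Cache: [D]
  2. access D: HIT. Next use of D: step 3. Cache: [D]
  3. access D: HIT. Next use of D: step 4. Cache: [D]
  4. access D: HIT. Next use of D: step 5. Cache: [D]
  5. access D: HIT. Next use of D: step 7. Cache: [D]
  6. access E: MISS. Cache: [D E]
  7. access D: HIT. Next use of D: never. Cache: [D E]
  8. access E: HIT. Next use of E: step 10. Cache: [D E]
  9. access H: MISS. Cache: [D E H]
  10. access E: HIT. Next use of E: step 13. Cache: [D E H]
  11. access L: MISS. Cache: [D E H L]
  12. access H: HIT. Next use of H: step 14. Cache: [D E H L]
  13. access E: HIT. Next use of E: step 15. Cache: [D E H L]
  14. access H: HIT. Next use of H: step 21. Cache: [D E H L]
  15. access E: HIT. Next use of E: step 17. Cache: [D E H L]
  16. access V: MISS, evict D (next use: never). Cache: [E H L V]
  17. access E: HIT. Next use of E: step 20. Cache: [E H L V]
  18. access V: HIT. Next use of V: step 22. Cache: [E H L V]
  19. access Q: MISS, evict L (next use: never). Cache: [E H V Q]
  20. access E: HIT. Next use of E: never. Cache: [E H V Q]
  21. access H: HIT. Next use of H: never. Cache: [E H V Q]
  22. access V: HIT. Next use of V: step 24. Cache: [E H V Q]
  23. access Q: HIT. Next use of Q: never. Cache: [E H V Q]
  24. access V: HIT. Next use of V: step 25. Cache: [E H V Q]
  25. access V: HIT. Next use of V: step 26. Cache: [E H V Q]
  26. access V: HIT. Next use of V: step 27. Cache: [E H V Q]
  27. access V: HIT. Next use of V: never. Cache: [E H V Q]
Total: 21 hits, 6 misses, 2 evictions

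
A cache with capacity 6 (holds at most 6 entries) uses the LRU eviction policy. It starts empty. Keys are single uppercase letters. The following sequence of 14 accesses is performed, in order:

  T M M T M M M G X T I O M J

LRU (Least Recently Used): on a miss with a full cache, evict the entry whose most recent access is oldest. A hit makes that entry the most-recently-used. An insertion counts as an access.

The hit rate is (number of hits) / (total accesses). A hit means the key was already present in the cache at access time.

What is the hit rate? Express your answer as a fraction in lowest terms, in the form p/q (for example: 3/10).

LRU simulation (capacity=6):
  1. access T: MISS. Cache (LRU->MRU): [T]
  2. access M: MISS. Cache (LRU->MRU): [T M]
  3. access M: HIT. Cache (LRU->MRU): [T M]
  4. access T: HIT. Cache (LRU->MRU): [M T]
  5. access M: HIT. Cache (LRU->MRU): [T M]
  6. access M: HIT. Cache (LRU->MRU): [T M]
  7. access M: HIT. Cache (LRU->MRU): [T M]
  8. access G: MISS. Cache (LRU->MRU): [T M G]
  9. access X: MISS. Cache (LRU->MRU): [T M G X]
  10. access T: HIT. Cache (LRU->MRU): [M G X T]
  11. access I: MISS. Cache (LRU->MRU): [M G X T I]
  12. access O: MISS. Cache (LRU->MRU): [M G X T I O]
  13. access M: HIT. Cache (LRU->MRU): [G X T I O M]
  14. access J: MISS, evict G. Cache (LRU->MRU): [X T I O M J]
Total: 7 hits, 7 misses, 1 evictions

Hit rate = 7/14 = 1/2

Answer: 1/2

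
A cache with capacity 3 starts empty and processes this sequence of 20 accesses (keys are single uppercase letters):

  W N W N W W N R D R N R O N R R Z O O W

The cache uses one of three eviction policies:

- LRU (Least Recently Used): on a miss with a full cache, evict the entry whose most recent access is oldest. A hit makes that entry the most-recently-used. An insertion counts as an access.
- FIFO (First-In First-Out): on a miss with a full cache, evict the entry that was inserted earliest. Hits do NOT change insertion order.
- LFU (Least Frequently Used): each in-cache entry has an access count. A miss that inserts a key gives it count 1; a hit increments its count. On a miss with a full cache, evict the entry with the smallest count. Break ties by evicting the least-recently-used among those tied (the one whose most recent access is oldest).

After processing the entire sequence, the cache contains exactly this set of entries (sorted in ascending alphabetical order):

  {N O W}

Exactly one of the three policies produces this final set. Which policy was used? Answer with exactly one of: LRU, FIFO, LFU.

Simulating under each policy and comparing final sets:
  LRU: final set = {O W Z} -> differs
  FIFO: final set = {O W Z} -> differs
  LFU: final set = {N O W} -> MATCHES target
Only LFU produces the target set.

Answer: LFU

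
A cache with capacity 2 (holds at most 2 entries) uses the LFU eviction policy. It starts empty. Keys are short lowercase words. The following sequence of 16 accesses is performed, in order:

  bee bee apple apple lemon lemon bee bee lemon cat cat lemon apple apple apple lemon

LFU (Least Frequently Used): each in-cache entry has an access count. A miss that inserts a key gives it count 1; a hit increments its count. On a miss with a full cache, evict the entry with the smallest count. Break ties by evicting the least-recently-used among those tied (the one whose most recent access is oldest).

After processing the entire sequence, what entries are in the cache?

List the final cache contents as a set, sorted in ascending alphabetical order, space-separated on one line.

LFU simulation (capacity=2):
  1. access bee: MISS. Cache: [bee(c=1)]
  2. access bee: HIT, count now 2. Cache: [bee(c=2)]
  3. access apple: MISS. Cache: [apple(c=1) bee(c=2)]
  4. access apple: HIT, count now 2. Cache: [bee(c=2) apple(c=2)]
  5. access lemon: MISS, evict bee(c=2). Cache: [lemon(c=1) apple(c=2)]
  6. access lemon: HIT, count now 2. Cache: [apple(c=2) lemon(c=2)]
  7. access bee: MISS, evict apple(c=2). Cache: [bee(c=1) lemon(c=2)]
  8. access bee: HIT, count now 2. Cache: [lemon(c=2) bee(c=2)]
  9. access lemon: HIT, count now 3. Cache: [bee(c=2) lemon(c=3)]
  10. access cat: MISS, evict bee(c=2). Cache: [cat(c=1) lemon(c=3)]
  11. access cat: HIT, count now 2. Cache: [cat(c=2) lemon(c=3)]
  12. access lemon: HIT, count now 4. Cache: [cat(c=2) lemon(c=4)]
  13. access apple: MISS, evict cat(c=2). Cache: [apple(c=1) lemon(c=4)]
  14. access apple: HIT, count now 2. Cache: [apple(c=2) lemon(c=4)]
  15. access apple: HIT, count now 3. Cache: [apple(c=3) lemon(c=4)]
  16. access lemon: HIT, count now 5. Cache: [apple(c=3) lemon(c=5)]
Total: 10 hits, 6 misses, 4 evictions

Answer: apple lemon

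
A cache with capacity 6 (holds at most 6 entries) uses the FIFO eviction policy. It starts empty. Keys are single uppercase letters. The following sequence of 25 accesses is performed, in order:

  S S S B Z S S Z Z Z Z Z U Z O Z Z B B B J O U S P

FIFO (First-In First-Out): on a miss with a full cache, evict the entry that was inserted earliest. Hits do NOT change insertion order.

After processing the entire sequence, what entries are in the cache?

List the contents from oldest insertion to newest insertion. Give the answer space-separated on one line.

Answer: B Z U O J P

Derivation:
FIFO simulation (capacity=6):
  1. access S: MISS. Cache (old->new): [S]
  2. access S: HIT. Cache (old->new): [S]
  3. access S: HIT. Cache (old->new): [S]
  4. access B: MISS. Cache (old->new): [S B]
  5. access Z: MISS. Cache (old->new): [S B Z]
  6. access S: HIT. Cache (old->new): [S B Z]
  7. access S: HIT. Cache (old->new): [S B Z]
  8. access Z: HIT. Cache (old->new): [S B Z]
  9. access Z: HIT. Cache (old->new): [S B Z]
  10. access Z: HIT. Cache (old->new): [S B Z]
  11. access Z: HIT. Cache (old->new): [S B Z]
  12. access Z: HIT. Cache (old->new): [S B Z]
  13. access U: MISS. Cache (old->new): [S B Z U]
  14. access Z: HIT. Cache (old->new): [S B Z U]
  15. access O: MISS. Cache (old->new): [S B Z U O]
  16. access Z: HIT. Cache (old->new): [S B Z U O]
  17. access Z: HIT. Cache (old->new): [S B Z U O]
  18. access B: HIT. Cache (old->new): [S B Z U O]
  19. access B: HIT. Cache (old->new): [S B Z U O]
  20. access B: HIT. Cache (old->new): [S B Z U O]
  21. access J: MISS. Cache (old->new): [S B Z U O J]
  22. access O: HIT. Cache (old->new): [S B Z U O J]
  23. access U: HIT. Cache (old->new): [S B Z U O J]
  24. access S: HIT. Cache (old->new): [S B Z U O J]
  25. access P: MISS, evict S. Cache (old->new): [B Z U O J P]
Total: 18 hits, 7 misses, 1 evictions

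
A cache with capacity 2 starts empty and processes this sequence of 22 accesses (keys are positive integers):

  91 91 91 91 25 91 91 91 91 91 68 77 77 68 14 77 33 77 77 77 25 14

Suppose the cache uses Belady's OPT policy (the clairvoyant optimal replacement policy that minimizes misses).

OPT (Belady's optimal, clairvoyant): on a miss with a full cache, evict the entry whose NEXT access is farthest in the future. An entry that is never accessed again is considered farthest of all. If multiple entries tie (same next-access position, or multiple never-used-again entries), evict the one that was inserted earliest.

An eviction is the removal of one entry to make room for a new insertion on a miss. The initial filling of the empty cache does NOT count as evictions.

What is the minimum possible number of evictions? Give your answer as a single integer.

Answer: 6

Derivation:
OPT (Belady) simulation (capacity=2):
  1. access 91: MISS. Cache: [91]
  2. access 91: HIT. Next use of 91: step 3. Cache: [91]
  3. access 91: HIT. Next use of 91: step 4. Cache: [91]
  4. access 91: HIT. Next use of 91: step 6. Cache: [91]
  5. access 25: MISS. Cache: [91 25]
  6. access 91: HIT. Next use of 91: step 7. Cache: [91 25]
  7. access 91: HIT. Next use of 91: step 8. Cache: [91 25]
  8. access 91: HIT. Next use of 91: step 9. Cache: [91 25]
  9. access 91: HIT. Next use of 91: step 10. Cache: [91 25]
  10. access 91: HIT. Next use of 91: never. Cache: [91 25]
  11. access 68: MISS, evict 91 (next use: never). Cache: [25 68]
  12. access 77: MISS, evict 25 (next use: step 21). Cache: [68 77]
  13. access 77: HIT. Next use of 77: step 16. Cache: [68 77]
  14. access 68: HIT. Next use of 68: never. Cache: [68 77]
  15. access 14: MISS, evict 68 (next use: never). Cache: [77 14]
  16. access 77: HIT. Next use of 77: step 18. Cache: [77 14]
  17. access 33: MISS, evict 14 (next use: step 22). Cache: [77 33]
  18. access 77: HIT. Next use of 77: step 19. Cache: [77 33]
  19. access 77: HIT. Next use of 77: step 20. Cache: [77 33]
  20. access 77: HIT. Next use of 77: never. Cache: [77 33]
  21. access 25: MISS, evict 77 (next use: never). Cache: [33 25]
  22. access 14: MISS, evict 33 (next use: never). Cache: [25 14]
Total: 14 hits, 8 misses, 6 evictions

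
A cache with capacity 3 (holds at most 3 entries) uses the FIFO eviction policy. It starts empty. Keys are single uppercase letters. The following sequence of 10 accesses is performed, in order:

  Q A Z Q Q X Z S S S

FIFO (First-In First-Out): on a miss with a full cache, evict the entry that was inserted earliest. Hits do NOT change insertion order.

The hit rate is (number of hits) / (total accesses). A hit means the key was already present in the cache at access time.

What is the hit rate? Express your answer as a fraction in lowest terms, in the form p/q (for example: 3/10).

Answer: 1/2

Derivation:
FIFO simulation (capacity=3):
  1. access Q: MISS. Cache (old->new): [Q]
  2. access A: MISS. Cache (old->new): [Q A]
  3. access Z: MISS. Cache (old->new): [Q A Z]
  4. access Q: HIT. Cache (old->new): [Q A Z]
  5. access Q: HIT. Cache (old->new): [Q A Z]
  6. access X: MISS, evict Q. Cache (old->new): [A Z X]
  7. access Z: HIT. Cache (old->new): [A Z X]
  8. access S: MISS, evict A. Cache (old->new): [Z X S]
  9. access S: HIT. Cache (old->new): [Z X S]
  10. access S: HIT. Cache (old->new): [Z X S]
Total: 5 hits, 5 misses, 2 evictions

Hit rate = 5/10 = 1/2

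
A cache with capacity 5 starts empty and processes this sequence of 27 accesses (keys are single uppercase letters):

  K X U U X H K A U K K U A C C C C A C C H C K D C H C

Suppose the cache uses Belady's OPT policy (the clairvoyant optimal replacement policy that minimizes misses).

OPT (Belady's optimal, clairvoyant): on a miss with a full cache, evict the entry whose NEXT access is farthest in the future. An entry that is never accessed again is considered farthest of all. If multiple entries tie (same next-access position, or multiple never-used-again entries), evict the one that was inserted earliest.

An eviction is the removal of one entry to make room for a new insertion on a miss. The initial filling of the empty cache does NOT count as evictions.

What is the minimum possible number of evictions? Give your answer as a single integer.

OPT (Belady) simulation (capacity=5):
  1. access K: MISS. Cache: [K]
  2. access X: MISS. Cache: [K X]
  3. access U: MISS. Cache: [K X U]
  4. access U: HIT. Next use of U: step 9. Cache: [K X U]
  5. access X: HIT. Next use of X: never. Cache: [K X U]
  6. access H: MISS. Cache: [K X U H]
  7. access K: HIT. Next use of K: step 10. Cache: [K X U H]
  8. access A: MISS. Cache: [K X U H A]
  9. access U: HIT. Next use of U: step 12. Cache: [K X U H A]
  10. access K: HIT. Next use of K: step 11. Cache: [K X U H A]
  11. access K: HIT. Next use of K: step 23. Cache: [K X U H A]
  12. access U: HIT. Next use of U: never. Cache: [K X U H A]
  13. access A: HIT. Next use of A: step 18. Cache: [K X U H A]
  14. access C: MISS, evict X (next use: never). Cache: [K U H A C]
  15. access C: HIT. Next use of C: step 16. Cache: [K U H A C]
  16. access C: HIT. Next use of C: step 17. Cache: [K U H A C]
  17. access C: HIT. Next use of C: step 19. Cache: [K U H A C]
  18. access A: HIT. Next use of A: never. Cache: [K U H A C]
  19. access C: HIT. Next use of C: step 20. Cache: [K U H A C]
  20. access C: HIT. Next use of C: step 22. Cache: [K U H A C]
  21. access H: HIT. Next use of H: step 26. Cache: [K U H A C]
  22. access C: HIT. Next use of C: step 25. Cache: [K U H A C]
  23. access K: HIT. Next use of K: never. Cache: [K U H A C]
  24. access D: MISS, evict K (next use: never). Cache: [U H A C D]
  25. access C: HIT. Next use of C: step 27. Cache: [U H A C D]
  26. access H: HIT. Next use of H: never. Cache: [U H A C D]
  27. access C: HIT. Next use of C: never. Cache: [U H A C D]
Total: 20 hits, 7 misses, 2 evictions

Answer: 2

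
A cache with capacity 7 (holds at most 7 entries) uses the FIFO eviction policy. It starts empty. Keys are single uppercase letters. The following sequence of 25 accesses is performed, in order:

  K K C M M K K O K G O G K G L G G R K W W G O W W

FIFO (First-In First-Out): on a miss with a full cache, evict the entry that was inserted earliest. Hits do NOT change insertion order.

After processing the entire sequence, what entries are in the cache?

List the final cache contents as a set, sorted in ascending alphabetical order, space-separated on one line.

FIFO simulation (capacity=7):
  1. access K: MISS. Cache (old->new): [K]
  2. access K: HIT. Cache (old->new): [K]
  3. access C: MISS. Cache (old->new): [K C]
  4. access M: MISS. Cache (old->new): [K C M]
  5. access M: HIT. Cache (old->new): [K C M]
  6. access K: HIT. Cache (old->new): [K C M]
  7. access K: HIT. Cache (old->new): [K C M]
  8. access O: MISS. Cache (old->new): [K C M O]
  9. access K: HIT. Cache (old->new): [K C M O]
  10. access G: MISS. Cache (old->new): [K C M O G]
  11. access O: HIT. Cache (old->new): [K C M O G]
  12. access G: HIT. Cache (old->new): [K C M O G]
  13. access K: HIT. Cache (old->new): [K C M O G]
  14. access G: HIT. Cache (old->new): [K C M O G]
  15. access L: MISS. Cache (old->new): [K C M O G L]
  16. access G: HIT. Cache (old->new): [K C M O G L]
  17. access G: HIT. Cache (old->new): [K C M O G L]
  18. access R: MISS. Cache (old->new): [K C M O G L R]
  19. access K: HIT. Cache (old->new): [K C M O G L R]
  20. access W: MISS, evict K. Cache (old->new): [C M O G L R W]
  21. access W: HIT. Cache (old->new): [C M O G L R W]
  22. access G: HIT. Cache (old->new): [C M O G L R W]
  23. access O: HIT. Cache (old->new): [C M O G L R W]
  24. access W: HIT. Cache (old->new): [C M O G L R W]
  25. access W: HIT. Cache (old->new): [C M O G L R W]
Total: 17 hits, 8 misses, 1 evictions

Answer: C G L M O R W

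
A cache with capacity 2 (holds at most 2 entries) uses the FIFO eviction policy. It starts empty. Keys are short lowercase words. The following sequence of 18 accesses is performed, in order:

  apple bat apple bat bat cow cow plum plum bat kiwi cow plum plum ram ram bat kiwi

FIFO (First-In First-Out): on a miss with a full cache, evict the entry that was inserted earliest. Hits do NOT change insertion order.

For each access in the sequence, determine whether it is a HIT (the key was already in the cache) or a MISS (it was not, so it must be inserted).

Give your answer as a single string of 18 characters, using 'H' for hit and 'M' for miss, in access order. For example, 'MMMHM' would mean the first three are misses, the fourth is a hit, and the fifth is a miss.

FIFO simulation (capacity=2):
  1. access apple: MISS. Cache (old->new): [apple]
  2. access bat: MISS. Cache (old->new): [apple bat]
  3. access apple: HIT. Cache (old->new): [apple bat]
  4. access bat: HIT. Cache (old->new): [apple bat]
  5. access bat: HIT. Cache (old->new): [apple bat]
  6. access cow: MISS, evict apple. Cache (old->new): [bat cow]
  7. access cow: HIT. Cache (old->new): [bat cow]
  8. access plum: MISS, evict bat. Cache (old->new): [cow plum]
  9. access plum: HIT. Cache (old->new): [cow plum]
  10. access bat: MISS, evict cow. Cache (old->new): [plum bat]
  11. access kiwi: MISS, evict plum. Cache (old->new): [bat kiwi]
  12. access cow: MISS, evict bat. Cache (old->new): [kiwi cow]
  13. access plum: MISS, evict kiwi. Cache (old->new): [cow plum]
  14. access plum: HIT. Cache (old->new): [cow plum]
  15. access ram: MISS, evict cow. Cache (old->new): [plum ram]
  16. access ram: HIT. Cache (old->new): [plum ram]
  17. access bat: MISS, evict plum. Cache (old->new): [ram bat]
  18. access kiwi: MISS, evict ram. Cache (old->new): [bat kiwi]
Total: 7 hits, 11 misses, 9 evictions

Answer: MMHHHMHMHMMMMHMHMM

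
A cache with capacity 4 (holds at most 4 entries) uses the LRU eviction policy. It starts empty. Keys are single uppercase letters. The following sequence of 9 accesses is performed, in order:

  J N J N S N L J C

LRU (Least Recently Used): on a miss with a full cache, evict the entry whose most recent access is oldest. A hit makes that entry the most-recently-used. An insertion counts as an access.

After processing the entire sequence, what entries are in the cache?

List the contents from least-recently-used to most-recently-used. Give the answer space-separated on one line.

LRU simulation (capacity=4):
  1. access J: MISS. Cache (LRU->MRU): [J]
  2. access N: MISS. Cache (LRU->MRU): [J N]
  3. access J: HIT. Cache (LRU->MRU): [N J]
  4. access N: HIT. Cache (LRU->MRU): [J N]
  5. access S: MISS. Cache (LRU->MRU): [J N S]
  6. access N: HIT. Cache (LRU->MRU): [J S N]
  7. access L: MISS. Cache (LRU->MRU): [J S N L]
  8. access J: HIT. Cache (LRU->MRU): [S N L J]
  9. access C: MISS, evict S. Cache (LRU->MRU): [N L J C]
Total: 4 hits, 5 misses, 1 evictions

Answer: N L J C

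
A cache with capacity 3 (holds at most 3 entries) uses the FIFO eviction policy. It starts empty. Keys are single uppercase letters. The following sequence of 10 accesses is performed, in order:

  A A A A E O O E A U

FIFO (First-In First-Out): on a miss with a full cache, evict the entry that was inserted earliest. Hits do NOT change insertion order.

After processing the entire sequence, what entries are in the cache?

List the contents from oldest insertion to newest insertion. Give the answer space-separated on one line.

FIFO simulation (capacity=3):
  1. access A: MISS. Cache (old->new): [A]
  2. access A: HIT. Cache (old->new): [A]
  3. access A: HIT. Cache (old->new): [A]
  4. access A: HIT. Cache (old->new): [A]
  5. access E: MISS. Cache (old->new): [A E]
  6. access O: MISS. Cache (old->new): [A E O]
  7. access O: HIT. Cache (old->new): [A E O]
  8. access E: HIT. Cache (old->new): [A E O]
  9. access A: HIT. Cache (old->new): [A E O]
  10. access U: MISS, evict A. Cache (old->new): [E O U]
Total: 6 hits, 4 misses, 1 evictions

Answer: E O U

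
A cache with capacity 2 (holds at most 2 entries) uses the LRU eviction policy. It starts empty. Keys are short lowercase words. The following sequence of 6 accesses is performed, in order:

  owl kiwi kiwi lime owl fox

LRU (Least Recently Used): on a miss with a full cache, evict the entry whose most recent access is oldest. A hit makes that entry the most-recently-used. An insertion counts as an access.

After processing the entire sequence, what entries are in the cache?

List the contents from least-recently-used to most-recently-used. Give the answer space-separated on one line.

Answer: owl fox

Derivation:
LRU simulation (capacity=2):
  1. access owl: MISS. Cache (LRU->MRU): [owl]
  2. access kiwi: MISS. Cache (LRU->MRU): [owl kiwi]
  3. access kiwi: HIT. Cache (LRU->MRU): [owl kiwi]
  4. access lime: MISS, evict owl. Cache (LRU->MRU): [kiwi lime]
  5. access owl: MISS, evict kiwi. Cache (LRU->MRU): [lime owl]
  6. access fox: MISS, evict lime. Cache (LRU->MRU): [owl fox]
Total: 1 hits, 5 misses, 3 evictions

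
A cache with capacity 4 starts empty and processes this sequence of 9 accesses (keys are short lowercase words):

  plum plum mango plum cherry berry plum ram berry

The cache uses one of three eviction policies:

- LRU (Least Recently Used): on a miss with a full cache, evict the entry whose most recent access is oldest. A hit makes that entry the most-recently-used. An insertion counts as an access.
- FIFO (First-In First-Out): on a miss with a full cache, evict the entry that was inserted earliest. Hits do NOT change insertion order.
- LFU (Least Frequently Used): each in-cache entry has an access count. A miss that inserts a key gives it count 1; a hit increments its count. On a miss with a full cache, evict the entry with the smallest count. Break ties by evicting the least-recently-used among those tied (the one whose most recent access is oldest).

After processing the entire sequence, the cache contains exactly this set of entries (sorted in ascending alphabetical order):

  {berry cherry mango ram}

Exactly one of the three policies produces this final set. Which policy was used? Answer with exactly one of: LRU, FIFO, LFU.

Answer: FIFO

Derivation:
Simulating under each policy and comparing final sets:
  LRU: final set = {berry cherry plum ram} -> differs
  FIFO: final set = {berry cherry mango ram} -> MATCHES target
  LFU: final set = {berry cherry plum ram} -> differs
Only FIFO produces the target set.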